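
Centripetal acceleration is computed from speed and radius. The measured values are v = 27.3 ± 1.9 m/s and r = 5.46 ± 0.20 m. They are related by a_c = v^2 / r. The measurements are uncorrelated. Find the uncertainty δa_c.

a_c is a product of powers, so relative uncertainties combine in quadrature:
  (2·δv/v)² = (2×0.0696)² = 0.0194;  (-1·δr/r)² = (-1×0.0366)² = 0.00134
δa_c/a_c = √(0.0207) = 0.144
a_c = 136 m/s^2, so δa_c = 0.144 × 136 = 19.6 m/s^2.

19.6 m/s^2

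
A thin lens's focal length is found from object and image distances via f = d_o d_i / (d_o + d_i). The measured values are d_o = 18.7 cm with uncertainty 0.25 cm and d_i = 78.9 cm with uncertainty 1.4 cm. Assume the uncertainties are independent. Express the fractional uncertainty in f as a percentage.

1.13%

∂f/∂d_o = (d_i/(d_o+d_i))² = 0.654;  ∂f/∂d_i = (d_o/(d_o+d_i))² = 0.0367
δf = √((∂f/∂d_o · δd_o)² + (∂f/∂d_i · δd_i)²) = √(0.0267 + 0.00264) = 0.171 cm
f = 15.1 cm, so δf/f = 0.171/15.1 = 0.0113.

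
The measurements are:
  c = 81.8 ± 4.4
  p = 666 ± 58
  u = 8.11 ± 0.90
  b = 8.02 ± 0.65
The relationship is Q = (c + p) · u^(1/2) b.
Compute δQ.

Let w = c + p = 748. δw = √(δc² + δp²) = √(19.4 + 3360) = 58.2, so δw/w = 0.0778.
Q is then a monomial in w, u, b:
δQ/Q = √((δw/w)² + (½·δu/u)² + (1·δb/b)²) = √(0.00605 + 0.00308 + 0.00657) = 0.125
Q = 17100, so δQ = 0.125 × 17100 = 2140.

2140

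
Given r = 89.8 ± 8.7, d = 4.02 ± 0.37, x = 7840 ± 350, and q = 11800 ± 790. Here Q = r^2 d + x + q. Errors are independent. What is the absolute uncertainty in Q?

7010

Let p = r^2·d = 32400. δp/p = √((2·δr/r)² + (1·δd/d)²) = √(0.0375 + 0.00847) = 0.215, so δp = 6950.
Q = p + x + q: δQ = √(δp² + δx² + δq²) = √(4.84e+07 + 1.22e+05 + 6.24e+05) = 7010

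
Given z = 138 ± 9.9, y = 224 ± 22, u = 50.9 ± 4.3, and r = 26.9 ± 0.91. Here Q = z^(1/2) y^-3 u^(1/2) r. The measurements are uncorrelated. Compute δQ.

Each factor contributes (exponent × relative error)² to (δQ/Q)²:
  (½·δz/z)² = (0.5×0.0717)² = 0.00129;  (-3·δy/y)² = (-3×0.0982)² = 0.0868;  (½·δu/u)² = (0.5×0.0845)² = 0.00178;  (1·δr/r)² = (1×0.0338)² = 0.00114
δQ/Q = √(0.0910) = 0.302
Q = 0.000201, so δQ = 0.302 × 0.000201 = 6.05e-05.

6.05e-05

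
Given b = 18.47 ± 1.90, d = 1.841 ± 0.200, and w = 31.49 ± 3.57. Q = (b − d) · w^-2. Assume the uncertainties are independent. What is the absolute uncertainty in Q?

Let u = b − d = 16.63. δu = √(δb² + δd²) = √(3.61 + 0.0400) = 1.91, so δu/u = 0.115.
Q is then a monomial in u, w:
δQ/Q = √((δu/u)² + (-2·δw/w)²) = √(0.0132 + 0.0514) = 0.254
Q = 0.01677, so δQ = 0.254 × 0.01677 = 0.00426.

0.00426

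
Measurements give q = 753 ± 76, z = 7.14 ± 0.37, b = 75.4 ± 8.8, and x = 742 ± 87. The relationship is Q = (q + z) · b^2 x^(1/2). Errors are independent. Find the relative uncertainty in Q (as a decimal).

0.261

Let u = q + z = 760. δu = √(δq² + δz²) = √(5780 + 0.137) = 76.0, so δu/u = 0.1000.
Q is then a monomial in u, b, x:
δQ/Q = √((δu/u)² + (2·δb/b)² + (½·δx/x)²) = √(0.01000 + 0.0545 + 0.00344) = 0.261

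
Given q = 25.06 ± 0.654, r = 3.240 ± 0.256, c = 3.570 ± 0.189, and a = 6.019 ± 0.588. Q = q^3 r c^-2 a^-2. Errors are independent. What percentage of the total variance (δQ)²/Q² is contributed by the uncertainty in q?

(δQ/Q)² = (3·δq/q)² + (1·δr/r)² + (-2·δc/c)² + (-2·δa/a)²
  q term: (3×0.0261)² = 0.00613
  r term: (1×0.0790)² = 0.00624
  c term: (-2×0.0529)² = 0.0112
  a term: (-2×0.0977)² = 0.0382
Total = 0.0618. Share from q = 0.00613/0.0618 = 0.0993.

9.93%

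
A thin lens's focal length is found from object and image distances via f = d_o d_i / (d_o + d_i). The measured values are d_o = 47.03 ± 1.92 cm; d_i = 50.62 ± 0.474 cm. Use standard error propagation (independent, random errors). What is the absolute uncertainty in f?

∂f/∂d_o = (d_i/(d_o+d_i))² = 0.269;  ∂f/∂d_i = (d_o/(d_o+d_i))² = 0.232
δf = √((∂f/∂d_o · δd_o)² + (∂f/∂d_i · δd_i)²) = √(0.266 + 0.0121) = 0.528 cm

0.528 cm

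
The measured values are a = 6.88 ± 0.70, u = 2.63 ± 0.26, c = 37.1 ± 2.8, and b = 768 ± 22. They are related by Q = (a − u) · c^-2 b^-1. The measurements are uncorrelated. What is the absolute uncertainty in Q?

9.38e-07

Let w = a − u = 4.25. δw = √(δa² + δu²) = √(0.490 + 0.0676) = 0.747, so δw/w = 0.176.
Q is then a monomial in w, c, b:
δQ/Q = √((δw/w)² + (-2·δc/c)² + (-1·δb/b)²) = √(0.0309 + 0.0228 + 0.000821) = 0.233
Q = 4.02e-06, so δQ = 0.233 × 4.02e-06 = 9.38e-07.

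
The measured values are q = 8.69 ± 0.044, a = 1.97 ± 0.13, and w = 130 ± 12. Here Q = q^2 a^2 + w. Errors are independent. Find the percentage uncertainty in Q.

Let p = q^2·a^2 = 293. δp/p = √((2·δq/q)² + (2·δa/a)²) = √(0.000103 + 0.0174) = 0.132, so δp = 38.8.
Q = p + w: δQ = √(δp² + δw²) = √(1500 + 144) = 40.6
Q = 423, so δQ/Q = 40.6/423 = 0.0960.

9.60%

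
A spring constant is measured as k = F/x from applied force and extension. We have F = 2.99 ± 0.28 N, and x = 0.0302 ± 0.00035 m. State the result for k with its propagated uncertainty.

Each factor contributes (exponent × relative error)² to (δk/k)²:
  (1·δF/F)² = (1×0.0936)² = 0.00877;  (-1·δx/x)² = (-1×0.0116)² = 0.000134
δk/k = √(0.00890) = 0.0944
k = 99.0 N/m, so δk = 0.0944 × 99.0 = 9.34 N/m.

99.0 ± 9.34 N/m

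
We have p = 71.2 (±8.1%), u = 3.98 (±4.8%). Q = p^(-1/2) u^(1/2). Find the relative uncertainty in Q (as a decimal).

For a monomial Q ∝ p^(-1/2), u^(1/2), fractional errors add in quadrature:
  (−½·δp/p)² = (-0.5×0.0810)² = 0.00164;  (½·δu/u)² = (0.5×0.0480)² = 0.000576
δQ/Q = √(0.00222) = 0.0471

0.0471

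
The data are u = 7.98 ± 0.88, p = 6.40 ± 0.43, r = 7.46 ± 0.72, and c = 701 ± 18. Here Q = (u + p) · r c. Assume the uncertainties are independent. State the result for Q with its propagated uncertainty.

75200 ± 9090

Let w = u + p = 14.4. δw = √(δu² + δp²) = √(0.774 + 0.185) = 0.979, so δw/w = 0.0681.
Q is then a monomial in w, r, c:
δQ/Q = √((δw/w)² + (1·δr/r)² + (1·δc/c)²) = √(0.00464 + 0.00932 + 0.000659) = 0.121
Q = 75200, so δQ = 0.121 × 75200 = 9090.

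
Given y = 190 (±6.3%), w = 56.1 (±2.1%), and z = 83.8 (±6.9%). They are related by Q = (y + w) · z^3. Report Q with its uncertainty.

(1.45 ± 0.308) × 10^8

Let u = y + w = 246. δu = √(δy² + δw²) = √(143 + 1.39) = 12.0, so δu/u = 0.0489.
Q is then a monomial in u, z:
δQ/Q = √((δu/u)² + (3·δz/z)²) = √(0.00239 + 0.0428) = 0.213
Q = 1.45e+08, so δQ = 0.213 × 1.45e+08 = 3.08e+07.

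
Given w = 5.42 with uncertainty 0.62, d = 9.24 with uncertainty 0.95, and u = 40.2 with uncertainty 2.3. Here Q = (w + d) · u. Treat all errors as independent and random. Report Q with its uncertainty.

589 ± 56.7

Let h = w + d = 14.7. δh = √(δw² + δd²) = √(0.384 + 0.902) = 1.13, so δh/h = 0.0774.
Q is then a monomial in h, u:
δQ/Q = √((δh/h)² + (1·δu/u)²) = √(0.00599 + 0.00327) = 0.0962
Q = 589, so δQ = 0.0962 × 589 = 56.7.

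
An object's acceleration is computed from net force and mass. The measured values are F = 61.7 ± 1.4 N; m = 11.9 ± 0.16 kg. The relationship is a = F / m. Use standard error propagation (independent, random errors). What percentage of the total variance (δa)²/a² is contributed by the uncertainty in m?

26.0%

(δa/a)² = (1·δF/F)² + (-1·δm/m)²
  F term: (1×0.0227)² = 0.000515
  m term: (-1×0.0134)² = 0.000181
Total = 0.000696. Share from m = 0.000181/0.000696 = 0.260.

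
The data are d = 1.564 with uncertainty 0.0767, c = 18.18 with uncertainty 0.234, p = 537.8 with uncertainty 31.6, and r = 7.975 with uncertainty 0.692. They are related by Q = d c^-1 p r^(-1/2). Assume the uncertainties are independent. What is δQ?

Products/powers → add relative errors in quadrature, weighted by exponent:
  (1·δd/d)² = (1×0.0490)² = 0.00241;  (-1·δc/c)² = (-1×0.0129)² = 0.000166;  (1·δp/p)² = (1×0.0588)² = 0.00345;  (−½·δr/r)² = (-0.5×0.0868)² = 0.00188
δQ/Q = √(0.00791) = 0.0889
Q = 16.38, so δQ = 0.0889 × 16.38 = 1.46.

1.46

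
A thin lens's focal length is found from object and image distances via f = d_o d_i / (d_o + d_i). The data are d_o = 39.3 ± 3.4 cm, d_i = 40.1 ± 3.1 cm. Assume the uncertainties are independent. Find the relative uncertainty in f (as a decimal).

0.0581

∂f/∂d_o = (d_i/(d_o+d_i))² = 0.255;  ∂f/∂d_i = (d_o/(d_o+d_i))² = 0.245
δf = √((∂f/∂d_o · δd_o)² + (∂f/∂d_i · δd_i)²) = √(0.752 + 0.577) = 1.15 cm
f = 19.8 cm, so δf/f = 1.15/19.8 = 0.0581.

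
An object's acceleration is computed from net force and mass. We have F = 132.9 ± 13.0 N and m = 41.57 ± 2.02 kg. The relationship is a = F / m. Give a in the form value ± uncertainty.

a is a product of powers, so relative uncertainties combine in quadrature:
  (1·δF/F)² = (1×0.0978)² = 0.00957;  (-1·δm/m)² = (-1×0.0486)² = 0.00236
δa/a = √(0.0119) = 0.109
a = 3.197 m/s^2, so δa = 0.109 × 3.197 = 0.349 m/s^2.

3.197 ± 0.349 m/s^2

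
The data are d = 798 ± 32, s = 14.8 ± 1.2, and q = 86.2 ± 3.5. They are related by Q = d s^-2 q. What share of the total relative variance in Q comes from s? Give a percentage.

(δQ/Q)² = (1·δd/d)² + (-2·δs/s)² + (1·δq/q)²
  d term: (1×0.0401)² = 0.00161
  s term: (-2×0.0811)² = 0.0263
  q term: (1×0.0406)² = 0.00165
Total = 0.0296. Share from s = 0.0263/0.0296 = 0.890.

89.0%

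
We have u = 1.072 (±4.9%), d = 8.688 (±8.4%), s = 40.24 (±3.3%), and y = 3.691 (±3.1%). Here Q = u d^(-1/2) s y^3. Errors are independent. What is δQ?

Products/powers → add relative errors in quadrature, weighted by exponent:
  (1·δu/u)² = (1×0.0490)² = 0.00240;  (−½·δd/d)² = (-0.5×0.0840)² = 0.00176;  (1·δs/s)² = (1×0.0330)² = 0.00109;  (3·δy/y)² = (3×0.0310)² = 0.00865
δQ/Q = √(0.0139) = 0.118
Q = 735.9, so δQ = 0.118 × 735.9 = 86.8.

86.8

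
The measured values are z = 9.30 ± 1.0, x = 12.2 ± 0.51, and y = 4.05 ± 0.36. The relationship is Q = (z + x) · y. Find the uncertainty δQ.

8.98

Let u = z + x = 21.5. δu = √(δz² + δx²) = √(1.00 + 0.260) = 1.12, so δu/u = 0.0522.
Q is then a monomial in u, y:
δQ/Q = √((δu/u)² + (1·δy/y)²) = √(0.00273 + 0.00790) = 0.103
Q = 87.1, so δQ = 0.103 × 87.1 = 8.98.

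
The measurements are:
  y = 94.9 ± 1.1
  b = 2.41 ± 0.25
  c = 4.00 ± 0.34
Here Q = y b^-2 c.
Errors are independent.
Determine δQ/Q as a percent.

Relative error in a monomial: (δQ/Q)² = Σ (nᵢ · δxᵢ/xᵢ)².
  (1·δy/y)² = (1×0.0116)² = 0.000134;  (-2·δb/b)² = (-2×0.104)² = 0.0430;  (1·δc/c)² = (1×0.0850)² = 0.00723
δQ/Q = √(0.0504) = 0.225

22.5%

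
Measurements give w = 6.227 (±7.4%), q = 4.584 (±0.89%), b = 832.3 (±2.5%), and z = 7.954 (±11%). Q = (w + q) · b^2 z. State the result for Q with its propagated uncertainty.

(5.957 ± 0.764) × 10^7

Let u = w + q = 10.81. δu = √(δw² + δq²) = √(0.212 + 0.00166) = 0.463, so δu/u = 0.0428.
Q is then a monomial in u, b, z:
δQ/Q = √((δu/u)² + (2·δb/b)² + (1·δz/z)²) = √(0.00183 + 0.00250 + 0.0121) = 0.128
Q = 5.957e+07, so δQ = 0.128 × 5.957e+07 = 7.64e+06.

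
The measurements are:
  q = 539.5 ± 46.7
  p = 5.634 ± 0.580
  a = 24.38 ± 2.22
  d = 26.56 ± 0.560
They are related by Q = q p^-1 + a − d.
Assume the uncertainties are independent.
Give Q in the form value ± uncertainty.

93.58 ± 13.1

Let w = q·p^-1 = 95.76. δw/w = √((1·δq/q)² + (-1·δp/p)²) = √(0.00749 + 0.0106) = 0.135, so δw = 12.9.
Q = w + a − d: δQ = √(δw² + δa² + δd²) = √(166 + 4.93 + 0.314) = 13.1
Q = 93.58.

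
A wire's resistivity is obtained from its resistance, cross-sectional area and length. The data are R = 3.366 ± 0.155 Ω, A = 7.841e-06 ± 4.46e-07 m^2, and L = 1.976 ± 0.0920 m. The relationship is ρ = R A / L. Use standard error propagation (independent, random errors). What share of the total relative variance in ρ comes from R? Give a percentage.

28.2%

(δρ/ρ)² = (1·δR/R)² + (1·δA/A)² + (-1·δL/L)²
  R term: (1×0.0460)² = 0.00212
  A term: (1×0.0569)² = 0.00324
  L term: (-1×0.0466)² = 0.00217
Total = 0.00752. Share from R = 0.00212/0.00752 = 0.282.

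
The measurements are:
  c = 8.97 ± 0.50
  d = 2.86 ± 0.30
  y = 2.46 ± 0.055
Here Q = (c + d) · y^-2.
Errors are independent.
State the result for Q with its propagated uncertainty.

Let u = c + d = 11.8. δu = √(δc² + δd²) = √(0.250 + 0.0900) = 0.583, so δu/u = 0.0493.
Q is then a monomial in u, y:
δQ/Q = √((δu/u)² + (-2·δy/y)²) = √(0.00243 + 0.00200) = 0.0666
Q = 1.95, so δQ = 0.0666 × 1.95 = 0.130.

1.95 ± 0.130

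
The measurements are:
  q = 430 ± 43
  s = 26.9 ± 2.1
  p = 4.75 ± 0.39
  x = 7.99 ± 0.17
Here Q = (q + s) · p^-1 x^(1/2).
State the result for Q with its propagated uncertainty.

Let u = q + s = 457. δu = √(δq² + δs²) = √(1850 + 4.41) = 43.1, so δu/u = 0.0942.
Q is then a monomial in u, p, x:
δQ/Q = √((δu/u)² + (-1·δp/p)² + (½·δx/x)²) = √(0.00888 + 0.00674 + 0.000113) = 0.125
Q = 272, so δQ = 0.125 × 272 = 34.1.

272 ± 34.1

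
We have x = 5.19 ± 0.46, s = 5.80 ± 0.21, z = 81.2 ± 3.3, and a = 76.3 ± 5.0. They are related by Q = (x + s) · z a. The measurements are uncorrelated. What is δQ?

6110

Let u = x + s = 11.0. δu = √(δx² + δs²) = √(0.212 + 0.0441) = 0.506, so δu/u = 0.0460.
Q is then a monomial in u, z, a:
δQ/Q = √((δu/u)² + (1·δz/z)² + (1·δa/a)²) = √(0.00212 + 0.00165 + 0.00429) = 0.0898
Q = 68100, so δQ = 0.0898 × 68100 = 6110.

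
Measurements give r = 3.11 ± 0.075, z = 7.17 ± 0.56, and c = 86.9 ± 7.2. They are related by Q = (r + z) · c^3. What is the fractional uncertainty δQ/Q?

Let u = r + z = 10.3. δu = √(δr² + δz²) = √(0.00562 + 0.314) = 0.565, so δu/u = 0.0550.
Q is then a monomial in u, c:
δQ/Q = √((δu/u)² + (3·δc/c)²) = √(0.00302 + 0.0618) = 0.255

0.255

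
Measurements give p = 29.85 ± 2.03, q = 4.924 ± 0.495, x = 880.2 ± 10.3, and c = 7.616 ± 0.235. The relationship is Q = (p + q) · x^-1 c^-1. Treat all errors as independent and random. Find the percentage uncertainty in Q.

6.86%

Let u = p + q = 34.77. δu = √(δp² + δq²) = √(4.12 + 0.245) = 2.09, so δu/u = 0.0601.
Q is then a monomial in u, x, c:
δQ/Q = √((δu/u)² + (-1·δx/x)² + (-1·δc/c)²) = √(0.00361 + 0.000137 + 0.000952) = 0.0686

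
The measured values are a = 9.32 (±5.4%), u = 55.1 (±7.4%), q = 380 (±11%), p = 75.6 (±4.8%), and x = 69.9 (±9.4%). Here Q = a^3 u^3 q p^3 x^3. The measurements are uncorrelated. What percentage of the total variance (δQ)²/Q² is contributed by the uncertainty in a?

14.0%

(δQ/Q)² = (3·δa/a)² + (3·δu/u)² + (1·δq/q)² + (3·δp/p)² + (3·δx/x)²
  a term: (3×0.0540)² = 0.0262
  u term: (3×0.0740)² = 0.0493
  q term: (1×0.110)² = 0.0121
  p term: (3×0.0480)² = 0.0207
  x term: (3×0.0940)² = 0.0795
Total = 0.188. Share from a = 0.0262/0.188 = 0.140.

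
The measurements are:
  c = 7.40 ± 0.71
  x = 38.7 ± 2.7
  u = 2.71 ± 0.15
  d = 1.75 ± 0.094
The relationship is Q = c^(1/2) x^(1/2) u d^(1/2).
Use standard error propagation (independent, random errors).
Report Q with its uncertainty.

Since Q is a product/quotient, work with relative uncertainties:
  (½·δc/c)² = (0.5×0.0959)² = 0.00230;  (½·δx/x)² = (0.5×0.0698)² = 0.00122;  (1·δu/u)² = (1×0.0554)² = 0.00306;  (½·δd/d)² = (0.5×0.0537)² = 0.000721
δQ/Q = √(0.00730) = 0.0855
Q = 60.7, so δQ = 0.0855 × 60.7 = 5.18.

60.7 ± 5.18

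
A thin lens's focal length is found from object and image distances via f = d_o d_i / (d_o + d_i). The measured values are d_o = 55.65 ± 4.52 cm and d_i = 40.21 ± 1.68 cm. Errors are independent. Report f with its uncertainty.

∂f/∂d_o = (d_i/(d_o+d_i))² = 0.176;  ∂f/∂d_i = (d_o/(d_o+d_i))² = 0.337
δf = √((∂f/∂d_o · δd_o)² + (∂f/∂d_i · δd_i)²) = √(0.633 + 0.321) = 0.976 cm
f = 23.34 cm.

23.34 ± 0.976 cm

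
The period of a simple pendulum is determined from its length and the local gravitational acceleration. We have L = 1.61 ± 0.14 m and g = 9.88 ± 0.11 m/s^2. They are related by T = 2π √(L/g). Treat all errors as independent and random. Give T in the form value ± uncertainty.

2.54 ± 0.111 s

Products/powers → add relative errors in quadrature, weighted by exponent:
  (½·δL/L)² = (0.5×0.0870)² = 0.00189;  (−½·δg/g)² = (-0.5×0.0111)² = 3.1e-05
δT/T = √(0.00192) = 0.0438
T = 2.54 s, so δT = 0.0438 × 2.54 = 0.111 s.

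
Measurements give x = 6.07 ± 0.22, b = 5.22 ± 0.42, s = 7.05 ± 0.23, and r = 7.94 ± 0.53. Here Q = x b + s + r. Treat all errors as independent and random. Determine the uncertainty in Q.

2.86

Let p = x·b = 31.7. δp/p = √((1·δx/x)² + (1·δb/b)²) = √(0.00131 + 0.00647) = 0.0882, so δp = 2.80.
Q = p + s + r: δQ = √(δp² + δs² + δr²) = √(7.82 + 0.0529 + 0.281) = 2.86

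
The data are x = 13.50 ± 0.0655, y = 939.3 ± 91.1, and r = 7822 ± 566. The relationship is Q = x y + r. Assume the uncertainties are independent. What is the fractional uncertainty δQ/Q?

Let p = x·y = 12680. δp/p = √((1·δx/x)² + (1·δy/y)²) = √(2.35e-05 + 0.00941) = 0.0971, so δp = 1230.
Q = p + r: δQ = √(δp² + δr²) = √(1.52e+06 + 3.2e+05) = 1360
Q = 20500, so δQ/Q = 1360/20500 = 0.0661.

0.0661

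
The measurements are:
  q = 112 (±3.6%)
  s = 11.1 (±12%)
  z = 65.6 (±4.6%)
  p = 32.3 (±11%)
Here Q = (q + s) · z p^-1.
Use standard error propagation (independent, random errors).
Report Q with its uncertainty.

250 ± 31.0

Let u = q + s = 123. δu = √(δq² + δs²) = √(16.3 + 1.77) = 4.25, so δu/u = 0.0345.
Q is then a monomial in u, z, p:
δQ/Q = √((δu/u)² + (1·δz/z)² + (-1·δp/p)²) = √(0.00119 + 0.00212 + 0.0121) = 0.124
Q = 250, so δQ = 0.124 × 250 = 31.0.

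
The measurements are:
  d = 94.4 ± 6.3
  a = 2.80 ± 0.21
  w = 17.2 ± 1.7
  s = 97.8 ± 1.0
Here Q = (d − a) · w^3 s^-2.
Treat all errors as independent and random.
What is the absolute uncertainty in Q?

Let u = d − a = 91.6. δu = √(δd² + δa²) = √(39.7 + 0.0441) = 6.30, so δu/u = 0.0688.
Q is then a monomial in u, w, s:
δQ/Q = √((δu/u)² + (3·δw/w)² + (-2·δs/s)²) = √(0.00474 + 0.0879 + 0.000418) = 0.305
Q = 48.7, so δQ = 0.305 × 48.7 = 14.9.

14.9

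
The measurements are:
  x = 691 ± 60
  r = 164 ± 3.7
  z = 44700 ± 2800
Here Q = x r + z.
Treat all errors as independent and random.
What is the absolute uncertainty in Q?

10500

Let p = x·r = 1.13e+05. δp/p = √((1·δx/x)² + (1·δr/r)²) = √(0.00754 + 0.000509) = 0.0897, so δp = 10200.
Q = p + z: δQ = √(δp² + δz²) = √(1.03e+08 + 7.84e+06) = 10500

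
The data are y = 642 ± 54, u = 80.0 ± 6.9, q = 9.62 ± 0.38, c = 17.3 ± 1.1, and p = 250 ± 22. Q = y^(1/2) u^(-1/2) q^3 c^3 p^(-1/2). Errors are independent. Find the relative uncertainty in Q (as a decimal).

0.237

Since Q is a product/quotient, work with relative uncertainties:
  (½·δy/y)² = (0.5×0.0841)² = 0.00177;  (−½·δu/u)² = (-0.5×0.0863)² = 0.00186;  (3·δq/q)² = (3×0.0395)² = 0.0140;  (3·δc/c)² = (3×0.0636)² = 0.0364;  (−½·δp/p)² = (-0.5×0.0880)² = 0.00194
δQ/Q = √(0.0560) = 0.237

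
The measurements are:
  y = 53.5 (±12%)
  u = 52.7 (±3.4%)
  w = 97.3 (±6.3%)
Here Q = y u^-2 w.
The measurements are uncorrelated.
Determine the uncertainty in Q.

For a monomial Q ∝ y, u^-2, w, fractional errors add in quadrature:
  (1·δy/y)² = (1×0.120)² = 0.0144;  (-2·δu/u)² = (-2×0.0340)² = 0.00462;  (1·δw/w)² = (1×0.0630)² = 0.00397
δQ/Q = √(0.0230) = 0.152
Q = 1.87, so δQ = 0.152 × 1.87 = 0.284.

0.284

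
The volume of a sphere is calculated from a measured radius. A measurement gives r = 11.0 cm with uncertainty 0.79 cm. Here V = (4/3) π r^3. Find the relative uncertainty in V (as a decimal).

0.215

Since V is a product/quotient, work with relative uncertainties:
  (3·δr/r)² = (3×0.0718)² = 0.0464
δV/V = √(0.0464) = 0.215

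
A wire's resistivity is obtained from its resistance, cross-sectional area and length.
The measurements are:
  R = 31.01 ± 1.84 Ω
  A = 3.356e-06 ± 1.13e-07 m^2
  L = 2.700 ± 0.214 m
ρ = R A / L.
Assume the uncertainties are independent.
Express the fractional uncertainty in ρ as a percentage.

10.5%

Each factor contributes (exponent × relative error)² to (δρ/ρ)²:
  (1·δR/R)² = (1×0.0593)² = 0.00352;  (1·δA/A)² = (1×0.0337)² = 0.00113;  (-1·δL/L)² = (-1×0.0793)² = 0.00628
δρ/ρ = √(0.0109) = 0.105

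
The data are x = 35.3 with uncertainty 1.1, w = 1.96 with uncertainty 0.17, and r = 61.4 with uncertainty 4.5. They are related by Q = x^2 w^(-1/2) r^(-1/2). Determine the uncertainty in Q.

9.58

Since Q is a product/quotient, work with relative uncertainties:
  (2·δx/x)² = (2×0.0312)² = 0.00388;  (−½·δw/w)² = (-0.5×0.0867)² = 0.00188;  (−½·δr/r)² = (-0.5×0.0733)² = 0.00134
δQ/Q = √(0.00711) = 0.0843
Q = 114, so δQ = 0.0843 × 114 = 9.58.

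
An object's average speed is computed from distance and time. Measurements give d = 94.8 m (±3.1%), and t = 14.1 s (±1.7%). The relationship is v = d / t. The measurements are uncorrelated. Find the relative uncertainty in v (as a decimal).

Products/powers → add relative errors in quadrature, weighted by exponent:
  (1·δd/d)² = (1×0.0310)² = 0.000961;  (-1·δt/t)² = (-1×0.0170)² = 0.000289
δv/v = √(0.00125) = 0.0354

0.0354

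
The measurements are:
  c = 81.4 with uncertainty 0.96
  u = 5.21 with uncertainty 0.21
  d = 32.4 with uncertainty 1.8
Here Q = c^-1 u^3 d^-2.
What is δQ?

Relative error in a monomial: (δQ/Q)² = Σ (nᵢ · δxᵢ/xᵢ)².
  (-1·δc/c)² = (-1×0.0118)² = 0.000139;  (3·δu/u)² = (3×0.0403)² = 0.0146;  (-2·δd/d)² = (-2×0.0556)² = 0.0123
δQ/Q = √(0.0271) = 0.165
Q = 0.00166, so δQ = 0.165 × 0.00166 = 0.000272.

0.000272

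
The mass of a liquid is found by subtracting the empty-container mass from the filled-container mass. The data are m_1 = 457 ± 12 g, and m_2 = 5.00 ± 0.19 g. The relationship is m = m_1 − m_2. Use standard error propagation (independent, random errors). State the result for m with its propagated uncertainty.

Absolute uncertainties add in quadrature for a linear combination:
  (δm_1)² = 144;  (δm_2)² = 0.0361
δm = √(144) = 12.0 g
m = 452 g.

452 ± 12.0 g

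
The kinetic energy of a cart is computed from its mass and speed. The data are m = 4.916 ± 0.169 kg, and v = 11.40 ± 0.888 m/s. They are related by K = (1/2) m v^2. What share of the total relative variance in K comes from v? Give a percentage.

95.4%

(δK/K)² = (1·δm/m)² + (2·δv/v)²
  m term: (1×0.0344)² = 0.00118
  v term: (2×0.0779)² = 0.0243
Total = 0.0255. Share from v = 0.0243/0.0255 = 0.954.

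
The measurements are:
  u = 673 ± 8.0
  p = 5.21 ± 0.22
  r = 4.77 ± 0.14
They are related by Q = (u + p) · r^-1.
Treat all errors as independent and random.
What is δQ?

Let w = u + p = 678. δw = √(δu² + δp²) = √(64.0 + 0.0484) = 8.00, so δw/w = 0.0118.
Q is then a monomial in w, r:
δQ/Q = √((δw/w)² + (-1·δr/r)²) = √(0.000139 + 0.000861) = 0.0316
Q = 142, so δQ = 0.0316 × 142 = 4.50.

4.50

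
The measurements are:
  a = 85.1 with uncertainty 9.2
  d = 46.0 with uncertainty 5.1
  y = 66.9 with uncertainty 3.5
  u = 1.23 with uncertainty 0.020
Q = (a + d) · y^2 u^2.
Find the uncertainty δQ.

1.21e+05

Let w = a + d = 131. δw = √(δa² + δd²) = √(84.6 + 26.0) = 10.5, so δw/w = 0.0802.
Q is then a monomial in w, y, u:
δQ/Q = √((δw/w)² + (2·δy/y)² + (2·δu/u)²) = √(0.00644 + 0.0109 + 0.00106) = 0.136
Q = 8.88e+05, so δQ = 0.136 × 8.88e+05 = 1.21e+05.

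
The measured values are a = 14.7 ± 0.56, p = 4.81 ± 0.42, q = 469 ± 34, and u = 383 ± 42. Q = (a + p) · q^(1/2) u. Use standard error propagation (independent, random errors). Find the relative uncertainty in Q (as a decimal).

Let w = a + p = 19.5. δw = √(δa² + δp²) = √(0.314 + 0.176) = 0.700, so δw/w = 0.0359.
Q is then a monomial in w, q, u:
δQ/Q = √((δw/w)² + (½·δq/q)² + (1·δu/u)²) = √(0.00129 + 0.00131 + 0.0120) = 0.121

0.121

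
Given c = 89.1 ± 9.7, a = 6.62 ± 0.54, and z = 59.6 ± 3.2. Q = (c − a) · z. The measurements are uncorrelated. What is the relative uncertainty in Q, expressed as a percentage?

Let u = c − a = 82.5. δu = √(δc² + δa²) = √(94.1 + 0.292) = 9.72, so δu/u = 0.118.
Q is then a monomial in u, z:
δQ/Q = √((δu/u)² + (1·δz/z)²) = √(0.0139 + 0.00288) = 0.129

12.9%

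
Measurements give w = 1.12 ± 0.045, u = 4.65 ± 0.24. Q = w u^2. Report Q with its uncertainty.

24.2 ± 2.68

Since Q is a product/quotient, work with relative uncertainties:
  (1·δw/w)² = (1×0.0402)² = 0.00161;  (2·δu/u)² = (2×0.0516)² = 0.0107
δQ/Q = √(0.0123) = 0.111
Q = 24.2, so δQ = 0.111 × 24.2 = 2.68.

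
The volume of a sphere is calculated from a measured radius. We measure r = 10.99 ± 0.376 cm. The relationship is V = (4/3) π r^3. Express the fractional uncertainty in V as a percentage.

10.3%

V ∝ r^3, so δV/V = |3| · δr/r = 3 × 0.0342 = 0.103.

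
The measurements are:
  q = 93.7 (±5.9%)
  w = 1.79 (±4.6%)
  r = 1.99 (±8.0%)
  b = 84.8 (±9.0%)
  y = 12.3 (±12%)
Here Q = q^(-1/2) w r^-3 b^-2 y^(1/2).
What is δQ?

3.56e-06

Since Q is a product/quotient, work with relative uncertainties:
  (−½·δq/q)² = (-0.5×0.0590)² = 0.000870;  (1·δw/w)² = (1×0.0460)² = 0.00212;  (-3·δr/r)² = (-3×0.0800)² = 0.0576;  (-2·δb/b)² = (-2×0.0900)² = 0.0324;  (½·δy/y)² = (0.5×0.120)² = 0.00360
δQ/Q = √(0.0966) = 0.311
Q = 1.14e-05, so δQ = 0.311 × 1.14e-05 = 3.56e-06.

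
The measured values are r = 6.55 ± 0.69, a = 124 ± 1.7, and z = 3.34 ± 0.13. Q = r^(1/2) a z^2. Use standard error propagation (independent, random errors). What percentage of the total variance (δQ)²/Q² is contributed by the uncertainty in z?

(δQ/Q)² = (½·δr/r)² + (1·δa/a)² + (2·δz/z)²
  r term: (0.5×0.105)² = 0.00277
  a term: (1×0.0137)² = 0.000188
  z term: (2×0.0389)² = 0.00606
Total = 0.00902. Share from z = 0.00606/0.00902 = 0.672.

67.2%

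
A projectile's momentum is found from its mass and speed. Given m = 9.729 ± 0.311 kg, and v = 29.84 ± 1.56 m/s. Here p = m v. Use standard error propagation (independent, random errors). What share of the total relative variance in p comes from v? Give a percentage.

72.8%

(δp/p)² = (1·δm/m)² + (1·δv/v)²
  m term: (1×0.0320)² = 0.00102
  v term: (1×0.0523)² = 0.00273
Total = 0.00375. Share from v = 0.00273/0.00375 = 0.728.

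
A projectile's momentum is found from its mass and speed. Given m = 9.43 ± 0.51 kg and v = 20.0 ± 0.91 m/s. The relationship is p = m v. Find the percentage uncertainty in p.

7.07%

Since p is a product/quotient, work with relative uncertainties:
  (1·δm/m)² = (1×0.0541)² = 0.00292;  (1·δv/v)² = (1×0.0455)² = 0.00207
δp/p = √(0.00500) = 0.0707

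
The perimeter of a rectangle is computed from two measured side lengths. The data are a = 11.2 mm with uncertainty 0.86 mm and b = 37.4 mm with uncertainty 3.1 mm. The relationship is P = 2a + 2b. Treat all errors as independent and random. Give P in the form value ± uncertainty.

97.2 ± 6.43 mm

Each term contributes (cᵢ δxᵢ)² to (δP)²:
  (2·δa)² = 2.96;  (2·δb)² = 38.4
δP = √(41.4) = 6.43 mm
P = 97.2 mm.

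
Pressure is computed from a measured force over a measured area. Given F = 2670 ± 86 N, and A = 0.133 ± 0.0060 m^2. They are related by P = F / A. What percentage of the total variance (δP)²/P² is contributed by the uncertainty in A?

(δP/P)² = (1·δF/F)² + (-1·δA/A)²
  F term: (1×0.0322)² = 0.00104
  A term: (-1×0.0451)² = 0.00204
Total = 0.00307. Share from A = 0.00204/0.00307 = 0.662.

66.2%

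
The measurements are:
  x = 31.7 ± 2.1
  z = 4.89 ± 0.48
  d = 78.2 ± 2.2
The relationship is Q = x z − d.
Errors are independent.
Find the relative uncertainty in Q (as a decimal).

0.241

Let p = x·z = 155. δp/p = √((1·δx/x)² + (1·δz/z)²) = √(0.00439 + 0.00964) = 0.118, so δp = 18.4.
Q = p − d: δQ = √(δp² + δd²) = √(337 + 4.84) = 18.5
Q = 76.8, so δQ/Q = 18.5/76.8 = 0.241.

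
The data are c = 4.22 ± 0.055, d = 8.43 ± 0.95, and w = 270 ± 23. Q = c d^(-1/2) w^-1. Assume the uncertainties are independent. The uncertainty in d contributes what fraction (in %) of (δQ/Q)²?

(δQ/Q)² = (1·δc/c)² + (−½·δd/d)² + (-1·δw/w)²
  c term: (1×0.0130)² = 0.000170
  d term: (-0.5×0.113)² = 0.00317
  w term: (-1×0.0852)² = 0.00726
Total = 0.0106. Share from d = 0.00317/0.0106 = 0.299.

29.9%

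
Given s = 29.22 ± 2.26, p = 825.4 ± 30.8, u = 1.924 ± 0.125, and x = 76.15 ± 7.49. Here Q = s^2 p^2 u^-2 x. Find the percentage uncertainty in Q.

23.7%

Each factor contributes (exponent × relative error)² to (δQ/Q)²:
  (2·δs/s)² = (2×0.0773)² = 0.0239;  (2·δp/p)² = (2×0.0373)² = 0.00557;  (-2·δu/u)² = (-2×0.0650)² = 0.0169;  (1·δx/x)² = (1×0.0984)² = 0.00967
δQ/Q = √(0.0561) = 0.237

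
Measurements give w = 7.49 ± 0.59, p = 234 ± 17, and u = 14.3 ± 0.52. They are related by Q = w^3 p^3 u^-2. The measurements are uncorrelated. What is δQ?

Products/powers → add relative errors in quadrature, weighted by exponent:
  (3·δw/w)² = (3×0.0788)² = 0.0558;  (3·δp/p)² = (3×0.0726)² = 0.0475;  (-2·δu/u)² = (-2×0.0364)² = 0.00529
δQ/Q = √(0.109) = 0.330
Q = 2.63e+07, so δQ = 0.330 × 2.63e+07 = 8.68e+06.

8.68e+06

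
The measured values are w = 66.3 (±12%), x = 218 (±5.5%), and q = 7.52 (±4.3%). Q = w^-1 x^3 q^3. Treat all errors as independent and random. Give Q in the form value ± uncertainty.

(6.65 ± 1.60) × 10^7

Each factor contributes (exponent × relative error)² to (δQ/Q)²:
  (-1·δw/w)² = (-1×0.120)² = 0.0144;  (3·δx/x)² = (3×0.0550)² = 0.0272;  (3·δq/q)² = (3×0.0430)² = 0.0166
δQ/Q = √(0.0583) = 0.241
Q = 6.65e+07, so δQ = 0.241 × 6.65e+07 = 1.6e+07.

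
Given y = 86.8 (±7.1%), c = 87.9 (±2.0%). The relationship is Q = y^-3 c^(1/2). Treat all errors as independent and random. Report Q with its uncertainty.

(1.43 ± 0.306) × 10^-5

Each factor contributes (exponent × relative error)² to (δQ/Q)²:
  (-3·δy/y)² = (-3×0.0710)² = 0.0454;  (½·δc/c)² = (0.5×0.0200)² = 0.000100
δQ/Q = √(0.0455) = 0.213
Q = 1.43e-05, so δQ = 0.213 × 1.43e-05 = 3.06e-06.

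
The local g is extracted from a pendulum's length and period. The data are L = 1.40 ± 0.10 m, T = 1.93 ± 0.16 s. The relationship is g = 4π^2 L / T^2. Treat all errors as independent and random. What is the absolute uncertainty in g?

Relative error in a monomial: (δg/g)² = Σ (nᵢ · δxᵢ/xᵢ)².
  (1·δL/L)² = (1×0.0714)² = 0.00510;  (-2·δT/T)² = (-2×0.0829)² = 0.0275
δg/g = √(0.0326) = 0.181
g = 14.8 m/s^2, so δg = 0.181 × 14.8 = 2.68 m/s^2.

2.68 m/s^2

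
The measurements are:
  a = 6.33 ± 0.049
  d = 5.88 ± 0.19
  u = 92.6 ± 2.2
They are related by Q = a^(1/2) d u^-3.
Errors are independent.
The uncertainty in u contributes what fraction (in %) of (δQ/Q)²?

82.7%

(δQ/Q)² = (½·δa/a)² + (1·δd/d)² + (-3·δu/u)²
  a term: (0.5×0.00774)² = 1.5e-05
  d term: (1×0.0323)² = 0.00104
  u term: (-3×0.0238)² = 0.00508
Total = 0.00614. Share from u = 0.00508/0.00614 = 0.827.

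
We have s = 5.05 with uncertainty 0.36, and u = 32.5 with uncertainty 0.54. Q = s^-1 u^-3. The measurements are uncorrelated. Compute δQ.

5.02e-07

For a monomial Q ∝ s^-1, u^-3, fractional errors add in quadrature:
  (-1·δs/s)² = (-1×0.0713)² = 0.00508;  (-3·δu/u)² = (-3×0.0166)² = 0.00248
δQ/Q = √(0.00757) = 0.0870
Q = 5.77e-06, so δQ = 0.0870 × 5.77e-06 = 5.02e-07.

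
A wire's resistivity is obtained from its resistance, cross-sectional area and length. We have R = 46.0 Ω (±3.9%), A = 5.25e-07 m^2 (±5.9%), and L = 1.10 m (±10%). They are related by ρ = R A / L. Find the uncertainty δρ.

2.69e-06 Ω·m

Relative error in a monomial: (δρ/ρ)² = Σ (nᵢ · δxᵢ/xᵢ)².
  (1·δR/R)² = (1×0.0390)² = 0.00152;  (1·δA/A)² = (1×0.0590)² = 0.00348;  (-1·δL/L)² = (-1×0.100)² = 0.0100
δρ/ρ = √(0.0150) = 0.122
ρ = 2.2e-05 Ω·m, so δρ = 0.122 × 2.2e-05 = 2.69e-06 Ω·m.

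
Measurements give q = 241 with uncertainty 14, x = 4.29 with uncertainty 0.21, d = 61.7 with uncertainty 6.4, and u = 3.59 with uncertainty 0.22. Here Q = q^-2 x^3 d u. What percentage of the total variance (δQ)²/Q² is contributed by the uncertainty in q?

27.2%

(δQ/Q)² = (-2·δq/q)² + (3·δx/x)² + (1·δd/d)² + (1·δu/u)²
  q term: (-2×0.0581)² = 0.0135
  x term: (3×0.0490)² = 0.0216
  d term: (1×0.104)² = 0.0108
  u term: (1×0.0613)² = 0.00376
Total = 0.0496. Share from q = 0.0135/0.0496 = 0.272.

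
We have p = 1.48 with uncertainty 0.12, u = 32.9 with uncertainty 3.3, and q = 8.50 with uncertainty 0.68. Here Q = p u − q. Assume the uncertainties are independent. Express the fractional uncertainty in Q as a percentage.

Let w = p·u = 48.7. δw/w = √((1·δp/p)² + (1·δu/u)²) = √(0.00657 + 0.0101) = 0.129, so δw = 6.28.
Q = w − q: δQ = √(δw² + δq²) = √(39.4 + 0.462) = 6.32
Q = 40.2, so δQ/Q = 6.32/40.2 = 0.157.

15.7%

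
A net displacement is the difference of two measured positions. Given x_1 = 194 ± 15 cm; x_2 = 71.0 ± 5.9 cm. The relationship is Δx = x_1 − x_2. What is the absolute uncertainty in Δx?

16.1 cm

Each term contributes (cᵢ δxᵢ)² to (δΔx)²:
  (δx_1)² = 225;  (δx_2)² = 34.8
δΔx = √(260) = 16.1 cm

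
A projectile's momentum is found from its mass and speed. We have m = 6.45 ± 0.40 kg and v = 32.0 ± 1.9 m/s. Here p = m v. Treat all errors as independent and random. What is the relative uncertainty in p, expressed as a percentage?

8.59%

Each factor contributes (exponent × relative error)² to (δp/p)²:
  (1·δm/m)² = (1×0.0620)² = 0.00385;  (1·δv/v)² = (1×0.0594)² = 0.00353
δp/p = √(0.00737) = 0.0859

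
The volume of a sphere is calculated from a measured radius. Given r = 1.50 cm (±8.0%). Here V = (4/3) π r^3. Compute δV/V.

0.240

Products/powers → add relative errors in quadrature, weighted by exponent:
  (3·δr/r)² = (3×0.0800)² = 0.0576
δV/V = √(0.0576) = 0.240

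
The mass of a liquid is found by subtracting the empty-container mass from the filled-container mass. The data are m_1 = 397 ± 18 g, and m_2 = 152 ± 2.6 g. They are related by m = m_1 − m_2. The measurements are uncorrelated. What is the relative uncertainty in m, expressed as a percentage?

7.42%

Sums and differences: (δm)² = Σ (cᵢ δxᵢ)².
  (δm_1)² = 324;  (δm_2)² = 6.76
δm = √(331) = 18.2 g
m = 245 g, so δm/m = 18.2/245 = 0.0742.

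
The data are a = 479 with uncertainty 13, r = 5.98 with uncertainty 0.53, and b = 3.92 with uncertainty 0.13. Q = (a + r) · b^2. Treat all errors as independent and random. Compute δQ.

Let u = a + r = 485. δu = √(δa² + δr²) = √(169 + 0.281) = 13.0, so δu/u = 0.0268.
Q is then a monomial in u, b:
δQ/Q = √((δu/u)² + (2·δb/b)²) = √(0.000720 + 0.00440) = 0.0715
Q = 7450, so δQ = 0.0715 × 7450 = 533.

533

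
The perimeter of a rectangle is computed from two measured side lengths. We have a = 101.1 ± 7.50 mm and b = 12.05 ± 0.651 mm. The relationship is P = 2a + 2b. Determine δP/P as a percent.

P is a linear combination, so absolute uncertainties add in quadrature:
  (2·δa)² = 225;  (2·δb)² = 1.70
δP = √(227) = 15.1 mm
P = 226.3 mm, so δP/P = 15.1/226.3 = 0.0665.

6.65%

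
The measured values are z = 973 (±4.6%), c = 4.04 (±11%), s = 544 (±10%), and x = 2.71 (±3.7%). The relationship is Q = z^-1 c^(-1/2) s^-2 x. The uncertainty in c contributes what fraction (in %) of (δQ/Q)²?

6.50%

(δQ/Q)² = (-1·δz/z)² + (−½·δc/c)² + (-2·δs/s)² + (1·δx/x)²
  z term: (-1×0.0460)² = 0.00212
  c term: (-0.5×0.110)² = 0.00302
  s term: (-2×0.100)² = 0.0400
  x term: (1×0.0370)² = 0.00137
Total = 0.0465. Share from c = 0.00302/0.0465 = 0.0650.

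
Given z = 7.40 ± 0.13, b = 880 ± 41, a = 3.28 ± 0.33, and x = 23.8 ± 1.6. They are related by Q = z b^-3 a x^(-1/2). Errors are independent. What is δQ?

1.29e-09

Since Q is a product/quotient, work with relative uncertainties:
  (1·δz/z)² = (1×0.0176)² = 0.000309;  (-3·δb/b)² = (-3×0.0466)² = 0.0195;  (1·δa/a)² = (1×0.101)² = 0.0101;  (−½·δx/x)² = (-0.5×0.0672)² = 0.00113
δQ/Q = √(0.0311) = 0.176
Q = 7.3e-09, so δQ = 0.176 × 7.3e-09 = 1.29e-09.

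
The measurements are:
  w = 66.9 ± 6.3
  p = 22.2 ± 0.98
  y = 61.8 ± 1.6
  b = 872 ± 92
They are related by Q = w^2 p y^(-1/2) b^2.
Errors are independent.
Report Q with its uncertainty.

(9.61 ± 2.75) × 10^9

Each factor contributes (exponent × relative error)² to (δQ/Q)²:
  (2·δw/w)² = (2×0.0942)² = 0.0355;  (1·δp/p)² = (1×0.0441)² = 0.00195;  (−½·δy/y)² = (-0.5×0.0259)² = 0.000168;  (2·δb/b)² = (2×0.106)² = 0.0445
δQ/Q = √(0.0821) = 0.287
Q = 9.61e+09, so δQ = 0.287 × 9.61e+09 = 2.75e+09.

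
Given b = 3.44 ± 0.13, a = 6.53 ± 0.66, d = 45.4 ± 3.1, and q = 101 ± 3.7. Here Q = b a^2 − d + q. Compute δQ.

30.5

Let p = b·a^2 = 147. δp/p = √((1·δb/b)² + (2·δa/a)²) = √(0.00143 + 0.0409) = 0.206, so δp = 30.2.
Q = p − d + q: δQ = √(δp² + δd² + δq²) = √(910 + 9.61 + 13.7) = 30.5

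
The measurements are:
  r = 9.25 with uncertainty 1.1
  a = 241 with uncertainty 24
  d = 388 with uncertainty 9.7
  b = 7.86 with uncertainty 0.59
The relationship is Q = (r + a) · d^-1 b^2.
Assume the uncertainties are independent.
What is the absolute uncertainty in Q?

Let u = r + a = 250. δu = √(δr² + δa²) = √(1.21 + 576) = 24.0, so δu/u = 0.0960.
Q is then a monomial in u, d, b:
δQ/Q = √((δu/u)² + (-1·δd/d)² + (2·δb/b)²) = √(0.00922 + 0.000625 + 0.0225) = 0.180
Q = 39.8, so δQ = 0.180 × 39.8 = 7.17.

7.17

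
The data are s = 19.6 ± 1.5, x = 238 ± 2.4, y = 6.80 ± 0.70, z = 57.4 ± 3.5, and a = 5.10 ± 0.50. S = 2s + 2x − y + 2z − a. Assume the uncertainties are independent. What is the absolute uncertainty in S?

Each term contributes (cᵢ δxᵢ)² to (δS)²:
  (2·δs)² = 9.00;  (2·δx)² = 23.0;  (δy)² = 0.490;  (2·δz)² = 49.0;  (δa)² = 0.250
δS = √(81.8) = 9.04

9.04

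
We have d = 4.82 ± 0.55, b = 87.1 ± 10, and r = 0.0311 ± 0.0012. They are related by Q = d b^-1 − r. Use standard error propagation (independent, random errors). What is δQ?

Let p = d·b^-1 = 0.0553. δp/p = √((1·δd/d)² + (-1·δb/b)²) = √(0.0130 + 0.0132) = 0.162, so δp = 0.00896.
Q = p − r: δQ = √(δp² + δr²) = √(8.02e-05 + 1.44e-06) = 0.00904

0.00904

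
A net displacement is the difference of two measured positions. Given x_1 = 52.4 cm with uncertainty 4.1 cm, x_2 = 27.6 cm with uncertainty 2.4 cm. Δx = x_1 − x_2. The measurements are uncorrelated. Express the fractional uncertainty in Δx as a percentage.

19.2%

Δx is a linear combination, so absolute uncertainties add in quadrature:
  (δx_1)² = 16.8;  (δx_2)² = 5.76
δΔx = √(22.6) = 4.75 cm
Δx = 24.8 cm, so δΔx/Δx = 4.75/24.8 = 0.192.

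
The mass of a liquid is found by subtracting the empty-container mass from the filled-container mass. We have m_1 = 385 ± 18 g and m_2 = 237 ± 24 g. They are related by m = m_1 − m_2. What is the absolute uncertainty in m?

30.0 g

Each term contributes (cᵢ δxᵢ)² to (δm)²:
  (δm_1)² = 324;  (δm_2)² = 576
δm = √(900) = 30.0 g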